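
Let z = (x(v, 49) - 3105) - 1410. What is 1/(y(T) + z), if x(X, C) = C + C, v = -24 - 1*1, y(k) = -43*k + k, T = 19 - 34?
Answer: -1/3787 ≈ -0.00026406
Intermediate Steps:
T = -15
y(k) = -42*k
v = -25 (v = -24 - 1 = -25)
x(X, C) = 2*C
z = -4417 (z = (2*49 - 3105) - 1410 = (98 - 3105) - 1410 = -3007 - 1410 = -4417)
1/(y(T) + z) = 1/(-42*(-15) - 4417) = 1/(630 - 4417) = 1/(-3787) = -1/3787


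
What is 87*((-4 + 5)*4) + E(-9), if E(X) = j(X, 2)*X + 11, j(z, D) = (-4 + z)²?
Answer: -1162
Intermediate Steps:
E(X) = 11 + X*(-4 + X)² (E(X) = (-4 + X)²*X + 11 = X*(-4 + X)² + 11 = 11 + X*(-4 + X)²)
87*((-4 + 5)*4) + E(-9) = 87*((-4 + 5)*4) + (11 - 9*(-4 - 9)²) = 87*(1*4) + (11 - 9*(-13)²) = 87*4 + (11 - 9*169) = 348 + (11 - 1521) = 348 - 1510 = -1162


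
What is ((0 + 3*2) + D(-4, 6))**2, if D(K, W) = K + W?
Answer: 64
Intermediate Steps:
((0 + 3*2) + D(-4, 6))**2 = ((0 + 3*2) + (-4 + 6))**2 = ((0 + 6) + 2)**2 = (6 + 2)**2 = 8**2 = 64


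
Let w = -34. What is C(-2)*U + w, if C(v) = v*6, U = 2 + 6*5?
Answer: -418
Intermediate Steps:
U = 32 (U = 2 + 30 = 32)
C(v) = 6*v
C(-2)*U + w = (6*(-2))*32 - 34 = -12*32 - 34 = -384 - 34 = -418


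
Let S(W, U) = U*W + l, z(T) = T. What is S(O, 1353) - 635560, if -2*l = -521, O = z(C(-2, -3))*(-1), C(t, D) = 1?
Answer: -1273305/2 ≈ -6.3665e+5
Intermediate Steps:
O = -1 (O = 1*(-1) = -1)
l = 521/2 (l = -1/2*(-521) = 521/2 ≈ 260.50)
S(W, U) = 521/2 + U*W (S(W, U) = U*W + 521/2 = 521/2 + U*W)
S(O, 1353) - 635560 = (521/2 + 1353*(-1)) - 635560 = (521/2 - 1353) - 635560 = -2185/2 - 635560 = -1273305/2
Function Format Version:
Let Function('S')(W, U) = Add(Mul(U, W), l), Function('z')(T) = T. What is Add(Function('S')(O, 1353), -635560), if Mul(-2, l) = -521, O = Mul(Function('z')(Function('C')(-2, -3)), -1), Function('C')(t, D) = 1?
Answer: Rational(-1273305, 2) ≈ -6.3665e+5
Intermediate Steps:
O = -1 (O = Mul(1, -1) = -1)
l = Rational(521, 2) (l = Mul(Rational(-1, 2), -521) = Rational(521, 2) ≈ 260.50)
Function('S')(W, U) = Add(Rational(521, 2), Mul(U, W)) (Function('S')(W, U) = Add(Mul(U, W), Rational(521, 2)) = Add(Rational(521, 2), Mul(U, W)))
Add(Function('S')(O, 1353), -635560) = Add(Add(Rational(521, 2), Mul(1353, -1)), -635560) = Add(Add(Rational(521, 2), -1353), -635560) = Add(Rational(-2185, 2), -635560) = Rational(-1273305, 2)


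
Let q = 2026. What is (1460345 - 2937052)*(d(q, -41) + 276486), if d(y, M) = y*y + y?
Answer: -6472684401916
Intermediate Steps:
d(y, M) = y + y² (d(y, M) = y² + y = y + y²)
(1460345 - 2937052)*(d(q, -41) + 276486) = (1460345 - 2937052)*(2026*(1 + 2026) + 276486) = -1476707*(2026*2027 + 276486) = -1476707*(4106702 + 276486) = -1476707*4383188 = -6472684401916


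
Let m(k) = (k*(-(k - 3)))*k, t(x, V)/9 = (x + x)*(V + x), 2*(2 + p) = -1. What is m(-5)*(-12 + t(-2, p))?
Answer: 30000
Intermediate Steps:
p = -5/2 (p = -2 + (½)*(-1) = -2 - ½ = -5/2 ≈ -2.5000)
t(x, V) = 18*x*(V + x) (t(x, V) = 9*((x + x)*(V + x)) = 9*((2*x)*(V + x)) = 9*(2*x*(V + x)) = 18*x*(V + x))
m(k) = k²*(3 - k) (m(k) = (k*(-(-3 + k)))*k = (k*(3 - k))*k = k²*(3 - k))
m(-5)*(-12 + t(-2, p)) = ((-5)²*(3 - 1*(-5)))*(-12 + 18*(-2)*(-5/2 - 2)) = (25*(3 + 5))*(-12 + 18*(-2)*(-9/2)) = (25*8)*(-12 + 162) = 200*150 = 30000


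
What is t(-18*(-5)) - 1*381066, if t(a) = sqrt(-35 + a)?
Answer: -381066 + sqrt(55) ≈ -3.8106e+5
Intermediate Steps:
t(-18*(-5)) - 1*381066 = sqrt(-35 - 18*(-5)) - 1*381066 = sqrt(-35 + 90) - 381066 = sqrt(55) - 381066 = -381066 + sqrt(55)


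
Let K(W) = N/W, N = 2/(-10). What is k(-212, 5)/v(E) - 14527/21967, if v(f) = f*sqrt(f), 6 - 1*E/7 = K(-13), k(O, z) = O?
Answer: -14527/21967 - 13780*sqrt(176995)/7414729 ≈ -1.4432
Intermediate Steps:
N = -1/5 (N = 2*(-1/10) = -1/5 ≈ -0.20000)
K(W) = -1/(5*W)
E = 2723/65 (E = 42 - (-7)/(5*(-13)) = 42 - (-7)*(-1)/(5*13) = 42 - 7*1/65 = 42 - 7/65 = 2723/65 ≈ 41.892)
v(f) = f**(3/2)
k(-212, 5)/v(E) - 14527/21967 = -212*65*sqrt(176995)/7414729 - 14527/21967 = -212*65*sqrt(176995)/7414729 - 14527*1/21967 = -13780*sqrt(176995)/7414729 - 14527/21967 = -14527/21967 - 13780*sqrt(176995)/7414729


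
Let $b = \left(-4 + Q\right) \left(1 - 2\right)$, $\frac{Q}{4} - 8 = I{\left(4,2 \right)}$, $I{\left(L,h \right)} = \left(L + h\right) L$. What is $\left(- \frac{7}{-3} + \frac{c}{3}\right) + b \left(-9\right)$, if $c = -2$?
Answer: $\frac{3353}{3} \approx 1117.7$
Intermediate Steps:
$I{\left(L,h \right)} = L \left(L + h\right)$
$Q = 128$ ($Q = 32 + 4 \cdot 4 \left(4 + 2\right) = 32 + 4 \cdot 4 \cdot 6 = 32 + 4 \cdot 24 = 32 + 96 = 128$)
$b = -124$ ($b = \left(-4 + 128\right) \left(1 - 2\right) = 124 \left(-1\right) = -124$)
$\left(- \frac{7}{-3} + \frac{c}{3}\right) + b \left(-9\right) = \left(- \frac{7}{-3} - \frac{2}{3}\right) - -1116 = \left(\left(-7\right) \left(- \frac{1}{3}\right) - \frac{2}{3}\right) + 1116 = \left(\frac{7}{3} - \frac{2}{3}\right) + 1116 = \frac{5}{3} + 1116 = \frac{3353}{3}$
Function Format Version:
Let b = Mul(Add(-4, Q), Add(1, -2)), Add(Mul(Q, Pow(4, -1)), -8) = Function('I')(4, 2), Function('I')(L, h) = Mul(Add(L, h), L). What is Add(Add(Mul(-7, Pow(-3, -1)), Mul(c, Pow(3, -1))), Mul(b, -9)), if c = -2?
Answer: Rational(3353, 3) ≈ 1117.7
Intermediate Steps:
Function('I')(L, h) = Mul(L, Add(L, h))
Q = 128 (Q = Add(32, Mul(4, Mul(4, Add(4, 2)))) = Add(32, Mul(4, Mul(4, 6))) = Add(32, Mul(4, 24)) = Add(32, 96) = 128)
b = -124 (b = Mul(Add(-4, 128), Add(1, -2)) = Mul(124, -1) = -124)
Add(Add(Mul(-7, Pow(-3, -1)), Mul(c, Pow(3, -1))), Mul(b, -9)) = Add(Add(Mul(-7, Pow(-3, -1)), Mul(-2, Pow(3, -1))), Mul(-124, -9)) = Add(Add(Mul(-7, Rational(-1, 3)), Mul(-2, Rational(1, 3))), 1116) = Add(Add(Rational(7, 3), Rational(-2, 3)), 1116) = Add(Rational(5, 3), 1116) = Rational(3353, 3)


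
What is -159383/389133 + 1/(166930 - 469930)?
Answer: -16097812711/39302433000 ≈ -0.40959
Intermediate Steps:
-159383/389133 + 1/(166930 - 469930) = -159383*1/389133 + 1/(-303000) = -159383/389133 - 1/303000 = -16097812711/39302433000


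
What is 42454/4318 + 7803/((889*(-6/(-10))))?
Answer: 369674/15113 ≈ 24.461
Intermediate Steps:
42454/4318 + 7803/((889*(-6/(-10)))) = 42454*(1/4318) + 7803/((889*(-6*(-1/10)))) = 21227/2159 + 7803/((889*(3/5))) = 21227/2159 + 7803/(2667/5) = 21227/2159 + 7803*(5/2667) = 21227/2159 + 13005/889 = 369674/15113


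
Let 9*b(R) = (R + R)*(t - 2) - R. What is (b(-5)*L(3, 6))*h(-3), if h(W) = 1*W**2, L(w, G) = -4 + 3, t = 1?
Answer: -15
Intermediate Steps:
L(w, G) = -1
b(R) = -R/3 (b(R) = ((R + R)*(1 - 2) - R)/9 = ((2*R)*(-1) - R)/9 = (-2*R - R)/9 = (-3*R)/9 = -R/3)
h(W) = W**2
(b(-5)*L(3, 6))*h(-3) = (-1/3*(-5)*(-1))*(-3)**2 = ((5/3)*(-1))*9 = -5/3*9 = -15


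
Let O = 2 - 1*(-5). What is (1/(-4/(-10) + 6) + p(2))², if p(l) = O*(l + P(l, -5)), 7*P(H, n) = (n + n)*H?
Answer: 34969/1024 ≈ 34.149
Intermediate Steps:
P(H, n) = 2*H*n/7 (P(H, n) = ((n + n)*H)/7 = ((2*n)*H)/7 = (2*H*n)/7 = 2*H*n/7)
O = 7 (O = 2 + 5 = 7)
p(l) = -3*l (p(l) = 7*(l + (2/7)*l*(-5)) = 7*(l - 10*l/7) = 7*(-3*l/7) = -3*l)
(1/(-4/(-10) + 6) + p(2))² = (1/(-4/(-10) + 6) - 3*2)² = (1/(-4*(-⅒) + 6) - 6)² = (1/(⅖ + 6) - 6)² = (1/(32/5) - 6)² = (5/32 - 6)² = (-187/32)² = 34969/1024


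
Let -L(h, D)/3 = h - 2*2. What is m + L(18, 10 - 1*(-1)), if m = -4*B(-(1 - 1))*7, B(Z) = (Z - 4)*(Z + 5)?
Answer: 518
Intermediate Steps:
B(Z) = (-4 + Z)*(5 + Z)
m = 560 (m = -4*(-20 - (1 - 1) + (-(1 - 1))**2)*7 = -4*(-20 - 1*0 + (-1*0)**2)*7 = -4*(-20 + 0 + 0**2)*7 = -4*(-20 + 0 + 0)*7 = -4*(-20)*7 = 80*7 = 560)
L(h, D) = 12 - 3*h (L(h, D) = -3*(h - 2*2) = -3*(h - 4) = -3*(-4 + h) = 12 - 3*h)
m + L(18, 10 - 1*(-1)) = 560 + (12 - 3*18) = 560 + (12 - 54) = 560 - 42 = 518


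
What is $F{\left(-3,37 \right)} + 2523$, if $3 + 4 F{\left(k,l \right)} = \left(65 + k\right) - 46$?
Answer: $\frac{10105}{4} \approx 2526.3$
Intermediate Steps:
$F{\left(k,l \right)} = 4 + \frac{k}{4}$ ($F{\left(k,l \right)} = - \frac{3}{4} + \frac{\left(65 + k\right) - 46}{4} = - \frac{3}{4} + \frac{19 + k}{4} = - \frac{3}{4} + \left(\frac{19}{4} + \frac{k}{4}\right) = 4 + \frac{k}{4}$)
$F{\left(-3,37 \right)} + 2523 = \left(4 + \frac{1}{4} \left(-3\right)\right) + 2523 = \left(4 - \frac{3}{4}\right) + 2523 = \frac{13}{4} + 2523 = \frac{10105}{4}$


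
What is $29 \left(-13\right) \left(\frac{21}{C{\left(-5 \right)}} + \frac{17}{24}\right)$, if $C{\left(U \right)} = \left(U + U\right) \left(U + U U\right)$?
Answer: $- \frac{68237}{300} \approx -227.46$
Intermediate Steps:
$C{\left(U \right)} = 2 U \left(U + U^{2}\right)$
$29 \left(-13\right) \left(\frac{21}{C{\left(-5 \right)}} + \frac{17}{24}\right) = 29 \left(-13\right) \left(\frac{21}{2 \left(-5\right)^{2} \left(1 - 5\right)} + \frac{17}{24}\right) = - 377 \left(\frac{21}{2 \cdot 25 \left(-4\right)} + 17 \cdot \frac{1}{24}\right) = - 377 \left(\frac{21}{-200} + \frac{17}{24}\right) = - 377 \left(21 \left(- \frac{1}{200}\right) + \frac{17}{24}\right) = - 377 \left(- \frac{21}{200} + \frac{17}{24}\right) = \left(-377\right) \frac{181}{300} = - \frac{68237}{300}$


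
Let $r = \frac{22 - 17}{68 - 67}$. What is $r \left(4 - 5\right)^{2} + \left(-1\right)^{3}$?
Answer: $4$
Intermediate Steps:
$r = 5$ ($r = \frac{5}{1} = 5 \cdot 1 = 5$)
$r \left(4 - 5\right)^{2} + \left(-1\right)^{3} = 5 \left(4 - 5\right)^{2} + \left(-1\right)^{3} = 5 \left(-1\right)^{2} - 1 = 5 \cdot 1 - 1 = 5 - 1 = 4$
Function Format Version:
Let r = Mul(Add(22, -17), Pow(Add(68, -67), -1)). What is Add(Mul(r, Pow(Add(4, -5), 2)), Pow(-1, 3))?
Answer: 4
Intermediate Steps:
r = 5 (r = Mul(5, Pow(1, -1)) = Mul(5, 1) = 5)
Add(Mul(r, Pow(Add(4, -5), 2)), Pow(-1, 3)) = Add(Mul(5, Pow(Add(4, -5), 2)), Pow(-1, 3)) = Add(Mul(5, Pow(-1, 2)), -1) = Add(Mul(5, 1), -1) = Add(5, -1) = 4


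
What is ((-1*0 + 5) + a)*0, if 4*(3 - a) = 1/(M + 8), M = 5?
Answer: 0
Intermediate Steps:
a = 155/52 (a = 3 - 1/(4*(5 + 8)) = 3 - ¼/13 = 3 - ¼*1/13 = 3 - 1/52 = 155/52 ≈ 2.9808)
((-1*0 + 5) + a)*0 = ((-1*0 + 5) + 155/52)*0 = ((0 + 5) + 155/52)*0 = (5 + 155/52)*0 = (415/52)*0 = 0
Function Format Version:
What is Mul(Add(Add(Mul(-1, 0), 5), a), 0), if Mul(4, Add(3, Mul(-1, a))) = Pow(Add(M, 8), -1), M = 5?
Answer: 0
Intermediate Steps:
a = Rational(155, 52) (a = Add(3, Mul(Rational(-1, 4), Pow(Add(5, 8), -1))) = Add(3, Mul(Rational(-1, 4), Pow(13, -1))) = Add(3, Mul(Rational(-1, 4), Rational(1, 13))) = Add(3, Rational(-1, 52)) = Rational(155, 52) ≈ 2.9808)
Mul(Add(Add(Mul(-1, 0), 5), a), 0) = Mul(Add(Add(Mul(-1, 0), 5), Rational(155, 52)), 0) = Mul(Add(Add(0, 5), Rational(155, 52)), 0) = Mul(Add(5, Rational(155, 52)), 0) = Mul(Rational(415, 52), 0) = 0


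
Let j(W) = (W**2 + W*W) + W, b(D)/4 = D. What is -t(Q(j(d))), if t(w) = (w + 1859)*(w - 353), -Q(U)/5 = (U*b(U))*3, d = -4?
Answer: -2141263133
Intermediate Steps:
b(D) = 4*D
j(W) = W + 2*W**2 (j(W) = (W**2 + W**2) + W = 2*W**2 + W = W + 2*W**2)
Q(U) = -60*U**2 (Q(U) = -5*U*(4*U)*3 = -5*4*U**2*3 = -60*U**2)
t(w) = (-353 + w)*(1859 + w) (t(w) = (1859 + w)*(-353 + w) = (-353 + w)*(1859 + w))
-t(Q(j(d))) = -(-656227 + (-60*16*(1 + 2*(-4))**2)**2 + 1506*(-60*16*(1 + 2*(-4))**2)) = -(-656227 + (-60*16*(1 - 8)**2)**2 + 1506*(-60*16*(1 - 8)**2)) = -(-656227 + (-60*(-4*(-7))**2)**2 + 1506*(-60*(-4*(-7))**2)) = -(-656227 + (-60*28**2)**2 + 1506*(-60*28**2)) = -(-656227 + (-60*784)**2 + 1506*(-60*784)) = -(-656227 + (-47040)**2 + 1506*(-47040)) = -(-656227 + 2212761600 - 70842240) = -1*2141263133 = -2141263133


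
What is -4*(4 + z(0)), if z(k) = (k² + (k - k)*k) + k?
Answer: -16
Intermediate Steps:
z(k) = k + k² (z(k) = (k² + 0*k) + k = (k² + 0) + k = k² + k = k + k²)
-4*(4 + z(0)) = -4*(4 + 0*(1 + 0)) = -4*(4 + 0*1) = -4*(4 + 0) = -4*4 = -16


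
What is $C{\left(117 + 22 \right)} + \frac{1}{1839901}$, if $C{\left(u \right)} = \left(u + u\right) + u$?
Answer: $\frac{767238718}{1839901} \approx 417.0$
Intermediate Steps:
$C{\left(u \right)} = 3 u$ ($C{\left(u \right)} = 2 u + u = 3 u$)
$C{\left(117 + 22 \right)} + \frac{1}{1839901} = 3 \left(117 + 22\right) + \frac{1}{1839901} = 3 \cdot 139 + \frac{1}{1839901} = 417 + \frac{1}{1839901} = \frac{767238718}{1839901}$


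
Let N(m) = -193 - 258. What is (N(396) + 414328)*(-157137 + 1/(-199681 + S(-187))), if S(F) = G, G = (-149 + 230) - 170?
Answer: -4330706630159869/66590 ≈ -6.5035e+10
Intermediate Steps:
G = -89 (G = 81 - 170 = -89)
S(F) = -89
N(m) = -451
(N(396) + 414328)*(-157137 + 1/(-199681 + S(-187))) = (-451 + 414328)*(-157137 + 1/(-199681 - 89)) = 413877*(-157137 + 1/(-199770)) = 413877*(-157137 - 1/199770) = 413877*(-31391258491/199770) = -4330706630159869/66590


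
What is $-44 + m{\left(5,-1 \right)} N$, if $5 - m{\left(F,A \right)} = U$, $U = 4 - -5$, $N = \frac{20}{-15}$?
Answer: $- \frac{116}{3} \approx -38.667$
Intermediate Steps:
$N = - \frac{4}{3}$ ($N = 20 \left(- \frac{1}{15}\right) = - \frac{4}{3} \approx -1.3333$)
$U = 9$ ($U = 4 + 5 = 9$)
$m{\left(F,A \right)} = -4$ ($m{\left(F,A \right)} = 5 - 9 = -4$)
$-44 + m{\left(5,-1 \right)} N = -44 - - \frac{16}{3} = -44 + \frac{16}{3} = - \frac{116}{3}$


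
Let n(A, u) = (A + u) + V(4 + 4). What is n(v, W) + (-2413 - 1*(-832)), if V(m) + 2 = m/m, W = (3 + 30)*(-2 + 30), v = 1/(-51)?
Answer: -33559/51 ≈ -658.02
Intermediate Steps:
v = -1/51 ≈ -0.019608
W = 924 (W = 33*28 = 924)
V(m) = -1 (V(m) = -2 + m/m = -2 + 1 = -1)
n(A, u) = -1 + A + u (n(A, u) = (A + u) - 1 = -1 + A + u)
n(v, W) + (-2413 - 1*(-832)) = (-1 - 1/51 + 924) + (-2413 - 1*(-832)) = 47072/51 + (-2413 + 832) = 47072/51 - 1581 = -33559/51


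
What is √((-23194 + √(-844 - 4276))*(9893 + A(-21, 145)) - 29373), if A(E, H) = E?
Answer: √(-229000541 + 315904*I*√5) ≈ 23.34 + 15133.0*I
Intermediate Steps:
√((-23194 + √(-844 - 4276))*(9893 + A(-21, 145)) - 29373) = √((-23194 + √(-844 - 4276))*(9893 - 21) - 29373) = √((-23194 + √(-5120))*9872 - 29373) = √((-23194 + 32*I*√5)*9872 - 29373) = √((-228971168 + 315904*I*√5) - 29373) = √(-229000541 + 315904*I*√5)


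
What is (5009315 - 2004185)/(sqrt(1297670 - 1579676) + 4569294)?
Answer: 762851248790/1159913774469 - 500855*I*sqrt(31334)/1159913774469 ≈ 0.65768 - 7.6435e-5*I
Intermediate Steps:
(5009315 - 2004185)/(sqrt(1297670 - 1579676) + 4569294) = 3005130/(sqrt(-282006) + 4569294) = 3005130/(3*I*sqrt(31334) + 4569294) = 3005130/(4569294 + 3*I*sqrt(31334))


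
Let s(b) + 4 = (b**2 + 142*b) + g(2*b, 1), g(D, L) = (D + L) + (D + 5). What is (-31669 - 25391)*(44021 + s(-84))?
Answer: -2214783900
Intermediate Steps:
g(D, L) = 5 + L + 2*D (g(D, L) = (D + L) + (5 + D) = 5 + L + 2*D)
s(b) = 2 + b**2 + 146*b (s(b) = -4 + ((b**2 + 142*b) + (5 + 1 + 2*(2*b))) = -4 + ((b**2 + 142*b) + (5 + 1 + 4*b)) = -4 + ((b**2 + 142*b) + (6 + 4*b)) = -4 + (6 + b**2 + 146*b) = 2 + b**2 + 146*b)
(-31669 - 25391)*(44021 + s(-84)) = (-31669 - 25391)*(44021 + (2 + (-84)**2 + 146*(-84))) = -57060*(44021 + (2 + 7056 - 12264)) = -57060*(44021 - 5206) = -57060*38815 = -2214783900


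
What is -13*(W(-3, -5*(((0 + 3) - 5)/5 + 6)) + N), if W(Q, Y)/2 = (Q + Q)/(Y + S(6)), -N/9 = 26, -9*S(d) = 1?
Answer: 768222/253 ≈ 3036.4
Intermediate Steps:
S(d) = -⅑ (S(d) = -⅑*1 = -⅑)
N = -234 (N = -9*26 = -234)
W(Q, Y) = 4*Q/(-⅑ + Y) (W(Q, Y) = 2*((Q + Q)/(Y - ⅑)) = 2*((2*Q)/(-⅑ + Y)) = 2*(2*Q/(-⅑ + Y)) = 4*Q/(-⅑ + Y))
-13*(W(-3, -5*(((0 + 3) - 5)/5 + 6)) + N) = -13*(36*(-3)/(-1 + 9*(-5*(((0 + 3) - 5)/5 + 6))) - 234) = -13*(36*(-3)/(-1 + 9*(-5*((3 - 5)*(⅕) + 6))) - 234) = -13*(36*(-3)/(-1 + 9*(-5*(-2*⅕ + 6))) - 234) = -13*(36*(-3)/(-1 + 9*(-5*(-⅖ + 6))) - 234) = -13*(36*(-3)/(-1 + 9*(-5*28/5)) - 234) = -13*(36*(-3)/(-1 + 9*(-28)) - 234) = -13*(36*(-3)/(-1 - 252) - 234) = -13*(36*(-3)/(-253) - 234) = -13*(36*(-3)*(-1/253) - 234) = -13*(108/253 - 234) = -13*(-59094/253) = 768222/253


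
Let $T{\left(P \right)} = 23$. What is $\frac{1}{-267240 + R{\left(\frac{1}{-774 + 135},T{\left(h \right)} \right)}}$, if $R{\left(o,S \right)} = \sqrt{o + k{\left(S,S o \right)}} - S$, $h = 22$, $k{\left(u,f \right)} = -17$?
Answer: $- \frac{170781057}{45643457647855} - \frac{12 i \sqrt{48209}}{45643457647855} \approx -3.7416 \cdot 10^{-6} - 5.7725 \cdot 10^{-11} i$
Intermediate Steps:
$R{\left(o,S \right)} = \sqrt{-17 + o} - S$ ($R{\left(o,S \right)} = \sqrt{o - 17} - S = \sqrt{-17 + o} - S$)
$\frac{1}{-267240 + R{\left(\frac{1}{-774 + 135},T{\left(h \right)} \right)}} = \frac{1}{-267240 + \left(\sqrt{-17 + \frac{1}{-774 + 135}} - 23\right)} = \frac{1}{-267240 - \left(23 - \sqrt{-17 + \frac{1}{-639}}\right)} = \frac{1}{-267240 - \left(23 - \sqrt{-17 - \frac{1}{639}}\right)} = \frac{1}{-267240 - \left(23 - \sqrt{- \frac{10864}{639}}\right)} = \frac{1}{-267240 - \left(23 - \frac{4 i \sqrt{48209}}{213}\right)} = \frac{1}{-267263 + \frac{4 i \sqrt{48209}}{213}}$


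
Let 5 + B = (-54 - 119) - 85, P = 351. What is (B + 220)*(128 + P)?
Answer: -20597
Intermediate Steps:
B = -263 (B = -5 + ((-54 - 119) - 85) = -5 + (-173 - 85) = -5 - 258 = -263)
(B + 220)*(128 + P) = (-263 + 220)*(128 + 351) = -43*479 = -20597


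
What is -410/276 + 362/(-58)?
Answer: -30923/4002 ≈ -7.7269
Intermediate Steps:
-410/276 + 362/(-58) = -410*1/276 + 362*(-1/58) = -205/138 - 181/29 = -30923/4002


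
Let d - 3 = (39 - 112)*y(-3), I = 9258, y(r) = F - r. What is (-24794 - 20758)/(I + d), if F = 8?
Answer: -22776/4229 ≈ -5.3857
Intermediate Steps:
y(r) = 8 - r
d = -800 (d = 3 + (39 - 112)*(8 - 1*(-3)) = 3 - 73*(8 + 3) = 3 - 73*11 = 3 - 803 = -800)
(-24794 - 20758)/(I + d) = (-24794 - 20758)/(9258 - 800) = -45552/8458 = -45552*1/8458 = -22776/4229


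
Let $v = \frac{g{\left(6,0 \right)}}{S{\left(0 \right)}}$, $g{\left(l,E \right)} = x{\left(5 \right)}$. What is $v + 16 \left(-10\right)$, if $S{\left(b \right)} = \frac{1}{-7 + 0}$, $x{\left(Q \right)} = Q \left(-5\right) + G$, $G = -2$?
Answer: $29$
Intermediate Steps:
$x{\left(Q \right)} = -2 - 5 Q$ ($x{\left(Q \right)} = Q \left(-5\right) - 2 = - 5 Q - 2 = -2 - 5 Q$)
$g{\left(l,E \right)} = -27$ ($g{\left(l,E \right)} = -2 - 25 = -27$)
$S{\left(b \right)} = - \frac{1}{7}$ ($S{\left(b \right)} = \frac{1}{-7} = - \frac{1}{7}$)
$v = 189$ ($v = - \frac{27}{- \frac{1}{7}} = \left(-27\right) \left(-7\right) = 189$)
$v + 16 \left(-10\right) = 189 + 16 \left(-10\right) = 189 - 160 = 29$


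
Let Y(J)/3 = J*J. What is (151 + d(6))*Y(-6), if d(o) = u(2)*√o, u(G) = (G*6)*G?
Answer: 16308 + 2592*√6 ≈ 22657.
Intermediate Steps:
Y(J) = 3*J² (Y(J) = 3*(J*J) = 3*J²)
u(G) = 6*G² (u(G) = (6*G)*G = 6*G²)
d(o) = 24*√o (d(o) = (6*2²)*√o = (6*4)*√o = 24*√o)
(151 + d(6))*Y(-6) = (151 + 24*√6)*(3*(-6)²) = (151 + 24*√6)*(3*36) = (151 + 24*√6)*108 = 16308 + 2592*√6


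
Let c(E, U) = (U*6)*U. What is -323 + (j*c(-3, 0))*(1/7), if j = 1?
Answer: -323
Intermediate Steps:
c(E, U) = 6*U² (c(E, U) = (6*U)*U = 6*U²)
-323 + (j*c(-3, 0))*(1/7) = -323 + (1*(6*0²))*(1/7) = -323 + (1*(6*0))*(1*(⅐)) = -323 + (1*0)*(⅐) = -323 + 0*(⅐) = -323 + 0 = -323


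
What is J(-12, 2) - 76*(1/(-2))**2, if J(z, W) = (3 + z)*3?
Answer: -46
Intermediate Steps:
J(z, W) = 9 + 3*z
J(-12, 2) - 76*(1/(-2))**2 = (9 + 3*(-12)) - 76*(1/(-2))**2 = (9 - 36) - 76*(-1/2)**2 = -27 - 76*1/4 = -27 - 19 = -46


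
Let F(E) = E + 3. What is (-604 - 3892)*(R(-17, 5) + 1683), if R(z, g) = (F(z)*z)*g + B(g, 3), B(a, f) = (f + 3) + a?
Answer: -12966464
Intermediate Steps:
B(a, f) = 3 + a + f (B(a, f) = (3 + f) + a = 3 + a + f)
F(E) = 3 + E
R(z, g) = 6 + g + g*z*(3 + z) (R(z, g) = ((3 + z)*z)*g + (3 + g + 3) = (z*(3 + z))*g + (6 + g) = g*z*(3 + z) + (6 + g) = 6 + g + g*z*(3 + z))
(-604 - 3892)*(R(-17, 5) + 1683) = (-604 - 3892)*((6 + 5 + 5*(-17)*(3 - 17)) + 1683) = -4496*((6 + 5 + 5*(-17)*(-14)) + 1683) = -4496*((6 + 5 + 1190) + 1683) = -4496*(1201 + 1683) = -4496*2884 = -12966464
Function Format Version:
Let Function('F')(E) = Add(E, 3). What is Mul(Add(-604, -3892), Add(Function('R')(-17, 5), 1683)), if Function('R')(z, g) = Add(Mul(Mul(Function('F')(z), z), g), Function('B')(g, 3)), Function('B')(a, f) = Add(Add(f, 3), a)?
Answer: -12966464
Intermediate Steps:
Function('B')(a, f) = Add(3, a, f) (Function('B')(a, f) = Add(Add(3, f), a) = Add(3, a, f))
Function('F')(E) = Add(3, E)
Function('R')(z, g) = Add(6, g, Mul(g, z, Add(3, z))) (Function('R')(z, g) = Add(Mul(Mul(Add(3, z), z), g), Add(3, g, 3)) = Add(Mul(Mul(z, Add(3, z)), g), Add(6, g)) = Add(Mul(g, z, Add(3, z)), Add(6, g)) = Add(6, g, Mul(g, z, Add(3, z))))
Mul(Add(-604, -3892), Add(Function('R')(-17, 5), 1683)) = Mul(Add(-604, -3892), Add(Add(6, 5, Mul(5, -17, Add(3, -17))), 1683)) = Mul(-4496, Add(Add(6, 5, Mul(5, -17, -14)), 1683)) = Mul(-4496, Add(Add(6, 5, 1190), 1683)) = Mul(-4496, Add(1201, 1683)) = Mul(-4496, 2884) = -12966464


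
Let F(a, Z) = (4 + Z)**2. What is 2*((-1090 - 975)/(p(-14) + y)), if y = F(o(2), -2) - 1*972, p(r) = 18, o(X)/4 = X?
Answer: 413/95 ≈ 4.3474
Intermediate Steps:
o(X) = 4*X
y = -968 (y = (4 - 2)**2 - 1*972 = 2**2 - 972 = 4 - 972 = -968)
2*((-1090 - 975)/(p(-14) + y)) = 2*((-1090 - 975)/(18 - 968)) = 2*(-2065/(-950)) = 2*(-2065*(-1/950)) = 2*(413/190) = 413/95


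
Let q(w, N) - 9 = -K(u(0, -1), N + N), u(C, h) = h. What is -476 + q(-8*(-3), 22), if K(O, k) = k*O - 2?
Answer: -421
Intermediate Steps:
K(O, k) = -2 + O*k (K(O, k) = O*k - 2 = -2 + O*k)
q(w, N) = 11 + 2*N (q(w, N) = 9 - (-2 - (N + N)) = 9 - (-2 - 2*N) = 9 + (2 + 2*N) = 11 + 2*N)
-476 + q(-8*(-3), 22) = -476 + (11 + 2*22) = -476 + (11 + 44) = -476 + 55 = -421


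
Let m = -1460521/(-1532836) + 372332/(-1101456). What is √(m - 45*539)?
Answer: I*√7501938405915475197677806/17586993846 ≈ 155.74*I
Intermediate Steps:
m = 32436741407/52760981538 (m = -1460521*(-1/1532836) + 372332*(-1/1101456) = 1460521/1532836 - 93083/275364 = 32436741407/52760981538 ≈ 0.61479)
√(m - 45*539) = √(32436741407/52760981538 - 45*539) = √(32436741407/52760981538 - 24255) = √(-1279685170462783/52760981538) = I*√7501938405915475197677806/17586993846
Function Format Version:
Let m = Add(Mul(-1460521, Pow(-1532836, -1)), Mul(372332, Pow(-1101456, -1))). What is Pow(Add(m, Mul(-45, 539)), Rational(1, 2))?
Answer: Mul(Rational(1, 17586993846), I, Pow(7501938405915475197677806, Rational(1, 2))) ≈ Mul(155.74, I)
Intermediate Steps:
m = Rational(32436741407, 52760981538) (m = Add(Mul(-1460521, Rational(-1, 1532836)), Mul(372332, Rational(-1, 1101456))) = Add(Rational(1460521, 1532836), Rational(-93083, 275364)) = Rational(32436741407, 52760981538) ≈ 0.61479)
Pow(Add(m, Mul(-45, 539)), Rational(1, 2)) = Pow(Add(Rational(32436741407, 52760981538), Mul(-45, 539)), Rational(1, 2)) = Pow(Add(Rational(32436741407, 52760981538), -24255), Rational(1, 2)) = Pow(Rational(-1279685170462783, 52760981538), Rational(1, 2)) = Mul(Rational(1, 17586993846), I, Pow(7501938405915475197677806, Rational(1, 2)))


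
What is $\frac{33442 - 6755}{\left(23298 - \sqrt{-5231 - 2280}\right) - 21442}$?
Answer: $\frac{1707968}{119043} + \frac{26687 i \sqrt{7511}}{3452247} \approx 14.347 + 0.66996 i$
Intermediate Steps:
$\frac{33442 - 6755}{\left(23298 - \sqrt{-5231 - 2280}\right) - 21442} = \frac{26687}{\left(23298 - \sqrt{-7511}\right) - 21442} = \frac{26687}{\left(23298 - i \sqrt{7511}\right) - 21442} = \frac{26687}{1856 - i \sqrt{7511}}$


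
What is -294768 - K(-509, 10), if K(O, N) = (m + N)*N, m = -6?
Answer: -294808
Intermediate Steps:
K(O, N) = N*(-6 + N) (K(O, N) = (-6 + N)*N = N*(-6 + N))
-294768 - K(-509, 10) = -294768 - 10*(-6 + 10) = -294768 - 10*4 = -294768 - 1*40 = -294768 - 40 = -294808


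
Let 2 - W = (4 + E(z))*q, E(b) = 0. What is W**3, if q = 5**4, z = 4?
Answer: -15587529992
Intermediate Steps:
q = 625
W = -2498 (W = 2 - (4 + 0)*625 = 2 - 4*625 = 2 - 1*2500 = 2 - 2500 = -2498)
W**3 = (-2498)**3 = -15587529992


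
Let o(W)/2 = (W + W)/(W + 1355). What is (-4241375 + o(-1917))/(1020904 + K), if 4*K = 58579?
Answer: -4767290164/1163956795 ≈ -4.0958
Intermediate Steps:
K = 58579/4 (K = (1/4)*58579 = 58579/4 ≈ 14645.)
o(W) = 4*W/(1355 + W) (o(W) = 2*((W + W)/(W + 1355)) = 2*((2*W)/(1355 + W)) = 2*(2*W/(1355 + W)) = 4*W/(1355 + W))
(-4241375 + o(-1917))/(1020904 + K) = (-4241375 + 4*(-1917)/(1355 - 1917))/(1020904 + 58579/4) = (-4241375 + 4*(-1917)/(-562))/(4142195/4) = (-4241375 + 4*(-1917)*(-1/562))*(4/4142195) = (-4241375 + 3834/281)*(4/4142195) = -1191822541/281*4/4142195 = -4767290164/1163956795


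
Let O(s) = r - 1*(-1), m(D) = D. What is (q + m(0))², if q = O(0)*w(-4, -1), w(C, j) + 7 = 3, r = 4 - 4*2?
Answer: 144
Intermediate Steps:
r = -4 (r = 4 - 8 = -4)
O(s) = -3 (O(s) = -4 - 1*(-1) = -4 + 1 = -3)
w(C, j) = -4 (w(C, j) = -7 + 3 = -4)
q = 12 (q = -3*(-4) = 12)
(q + m(0))² = (12 + 0)² = 12² = 144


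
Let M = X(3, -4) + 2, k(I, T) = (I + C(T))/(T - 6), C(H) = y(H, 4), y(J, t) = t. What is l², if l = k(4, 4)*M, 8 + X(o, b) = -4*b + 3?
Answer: 2704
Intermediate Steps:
X(o, b) = -5 - 4*b (X(o, b) = -8 + (-4*b + 3) = -8 + (3 - 4*b) = -5 - 4*b)
C(H) = 4
k(I, T) = (4 + I)/(-6 + T) (k(I, T) = (I + 4)/(T - 6) = (4 + I)/(-6 + T))
M = 13 (M = (-5 - 4*(-4)) + 2 = (-5 + 16) + 2 = 11 + 2 = 13)
l = -52 (l = ((4 + 4)/(-6 + 4))*13 = (8/(-2))*13 = -½*8*13 = -4*13 = -52)
l² = (-52)² = 2704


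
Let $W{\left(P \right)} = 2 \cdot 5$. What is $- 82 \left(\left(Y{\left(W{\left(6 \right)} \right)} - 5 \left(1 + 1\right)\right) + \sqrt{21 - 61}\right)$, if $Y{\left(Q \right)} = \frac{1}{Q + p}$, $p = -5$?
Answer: $\frac{4018}{5} - 164 i \sqrt{10} \approx 803.6 - 518.61 i$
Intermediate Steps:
$W{\left(P \right)} = 10$
$Y{\left(Q \right)} = \frac{1}{-5 + Q}$ ($Y{\left(Q \right)} = \frac{1}{Q - 5} = \frac{1}{-5 + Q}$)
$- 82 \left(\left(Y{\left(W{\left(6 \right)} \right)} - 5 \left(1 + 1\right)\right) + \sqrt{21 - 61}\right) = - 82 \left(\left(\frac{1}{-5 + 10} - 5 \left(1 + 1\right)\right) + \sqrt{21 - 61}\right) = - 82 \left(\left(\frac{1}{5} - 5 \cdot 2\right) + \sqrt{-40}\right) = - 82 \left(\left(\frac{1}{5} - 10\right) + 2 i \sqrt{10}\right) = - 82 \left(- \frac{49}{5} + 2 i \sqrt{10}\right) = \frac{4018}{5} - 164 i \sqrt{10}$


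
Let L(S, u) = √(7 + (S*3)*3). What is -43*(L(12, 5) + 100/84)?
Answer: -1075/21 - 43*√115 ≈ -512.31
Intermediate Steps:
L(S, u) = √(7 + 9*S) (L(S, u) = √(7 + (3*S)*3) = √(7 + 9*S))
-43*(L(12, 5) + 100/84) = -43*(√(7 + 9*12) + 100/84) = -43*(√(7 + 108) + 100*(1/84)) = -43*(√115 + 25/21) = -43*(25/21 + √115) = -1075/21 - 43*√115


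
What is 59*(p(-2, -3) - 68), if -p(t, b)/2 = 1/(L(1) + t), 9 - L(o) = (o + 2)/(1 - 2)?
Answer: -20119/5 ≈ -4023.8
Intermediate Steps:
L(o) = 11 + o (L(o) = 9 - (o + 2)/(1 - 2) = 9 - (2 + o)/(-1) = 9 - (2 + o)*(-1) = 9 - (-2 - o) = 9 + (2 + o) = 11 + o)
p(t, b) = -2/(12 + t) (p(t, b) = -2/((11 + 1) + t) = -2/(12 + t))
59*(p(-2, -3) - 68) = 59*(-2/(12 - 2) - 68) = 59*(-2/10 - 68) = 59*(-2*⅒ - 68) = 59*(-⅕ - 68) = 59*(-341/5) = -20119/5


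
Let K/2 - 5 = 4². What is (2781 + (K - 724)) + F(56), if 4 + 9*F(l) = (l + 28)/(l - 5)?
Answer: 321107/153 ≈ 2098.7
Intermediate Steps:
F(l) = -4/9 + (28 + l)/(9*(-5 + l)) (F(l) = -4/9 + ((l + 28)/(l - 5))/9 = -4/9 + ((28 + l)/(-5 + l))/9 = -4/9 + (28 + l)/(9*(-5 + l)))
K = 42 (K = 10 + 2*4² = 10 + 2*16 = 10 + 32 = 42)
(2781 + (K - 724)) + F(56) = (2781 + (42 - 724)) + (16 - 1*56)/(3*(-5 + 56)) = (2781 - 682) + (⅓)*(16 - 56)/51 = 2099 + (⅓)*(1/51)*(-40) = 2099 - 40/153 = 321107/153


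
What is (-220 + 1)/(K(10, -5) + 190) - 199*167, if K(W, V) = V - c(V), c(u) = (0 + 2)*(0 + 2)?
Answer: -6015392/181 ≈ -33234.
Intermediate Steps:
c(u) = 4 (c(u) = 2*2 = 4)
K(W, V) = -4 + V (K(W, V) = V - 1*4 = V - 4 = -4 + V)
(-220 + 1)/(K(10, -5) + 190) - 199*167 = (-220 + 1)/((-4 - 5) + 190) - 199*167 = -219/(-9 + 190) - 33233 = -219/181 - 33233 = -6015392/181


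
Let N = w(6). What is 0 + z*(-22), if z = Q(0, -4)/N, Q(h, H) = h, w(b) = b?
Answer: 0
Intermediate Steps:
N = 6
z = 0 (z = 0/6 = 0*(⅙) = 0)
0 + z*(-22) = 0 + 0*(-22) = 0 + 0 = 0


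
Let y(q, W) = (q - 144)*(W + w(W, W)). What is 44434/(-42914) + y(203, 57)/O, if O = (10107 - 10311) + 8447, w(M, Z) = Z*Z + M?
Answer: 4074298838/176870051 ≈ 23.036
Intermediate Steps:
w(M, Z) = M + Z² (w(M, Z) = Z² + M = M + Z²)
O = 8243 (O = -204 + 8447 = 8243)
y(q, W) = (-144 + q)*(W² + 2*W) (y(q, W) = (q - 144)*(W + (W + W²)) = (-144 + q)*(W² + 2*W))
44434/(-42914) + y(203, 57)/O = 44434/(-42914) + (57*(-288 + 203 - 144*57 + 203*(1 + 57)))/8243 = 44434*(-1/42914) + (57*(-288 + 203 - 8208 + 203*58))*(1/8243) = -22217/21457 + (57*(-288 + 203 - 8208 + 11774))*(1/8243) = -22217/21457 + (57*3481)*(1/8243) = -22217/21457 + 198417*(1/8243) = -22217/21457 + 198417/8243 = 4074298838/176870051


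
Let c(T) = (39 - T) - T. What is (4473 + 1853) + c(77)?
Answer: 6211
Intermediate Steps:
c(T) = 39 - 2*T
(4473 + 1853) + c(77) = (4473 + 1853) + (39 - 2*77) = 6326 + (39 - 154) = 6326 - 115 = 6211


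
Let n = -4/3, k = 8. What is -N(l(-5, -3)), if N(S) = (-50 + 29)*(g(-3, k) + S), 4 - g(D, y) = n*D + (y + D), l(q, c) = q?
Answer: -210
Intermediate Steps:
n = -4/3 (n = -4*1/3 = -4/3 ≈ -1.3333)
g(D, y) = 4 - y + D/3 (g(D, y) = 4 - (-4*D/3 + (y + D)) = 4 - (-4*D/3 + (D + y)) = 4 - (y - D/3) = 4 + (-y + D/3) = 4 - y + D/3)
N(S) = 105 - 21*S (N(S) = (-50 + 29)*((4 - 1*8 + (1/3)*(-3)) + S) = -21*((4 - 8 - 1) + S) = -21*(-5 + S) = 105 - 21*S)
-N(l(-5, -3)) = -(105 - 21*(-5)) = -(105 + 105) = -1*210 = -210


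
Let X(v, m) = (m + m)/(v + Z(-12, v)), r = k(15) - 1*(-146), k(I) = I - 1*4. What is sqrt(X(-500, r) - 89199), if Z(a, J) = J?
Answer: I*sqrt(222998285)/50 ≈ 298.66*I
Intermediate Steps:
k(I) = -4 + I (k(I) = I - 4 = -4 + I)
r = 157 (r = (-4 + 15) - 1*(-146) = 11 + 146 = 157)
X(v, m) = m/v (X(v, m) = (m + m)/(v + v) = (2*m)/((2*v)) = (2*m)*(1/(2*v)) = m/v)
sqrt(X(-500, r) - 89199) = sqrt(157/(-500) - 89199) = sqrt(157*(-1/500) - 89199) = sqrt(-157/500 - 89199) = sqrt(-44599657/500) = I*sqrt(222998285)/50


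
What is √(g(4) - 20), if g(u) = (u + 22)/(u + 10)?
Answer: I*√889/7 ≈ 4.2594*I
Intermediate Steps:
g(u) = (22 + u)/(10 + u)
√(g(4) - 20) = √((22 + 4)/(10 + 4) - 20) = √(26/14 - 20) = √((1/14)*26 - 20) = √(13/7 - 20) = √(-127/7) = I*√889/7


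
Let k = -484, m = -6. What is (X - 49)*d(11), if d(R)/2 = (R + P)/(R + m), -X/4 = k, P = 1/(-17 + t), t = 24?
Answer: 294372/35 ≈ 8410.6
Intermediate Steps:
P = ⅐ (P = 1/(-17 + 24) = 1/7 = ⅐ ≈ 0.14286)
X = 1936 (X = -4*(-484) = 1936)
d(R) = 2*(⅐ + R)/(-6 + R) (d(R) = 2*((R + ⅐)/(R - 6)) = 2*((⅐ + R)/(-6 + R)) = 2*(⅐ + R)/(-6 + R))
(X - 49)*d(11) = (1936 - 49)*(2*(1 + 7*11)/(7*(-6 + 11))) = 1887*((2/7)*(1 + 77)/5) = 1887*((2/7)*(⅕)*78) = 1887*(156/35) = 294372/35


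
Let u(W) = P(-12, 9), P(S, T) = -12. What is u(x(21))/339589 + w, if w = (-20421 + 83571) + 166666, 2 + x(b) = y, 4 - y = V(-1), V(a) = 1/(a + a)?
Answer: 78042985612/339589 ≈ 2.2982e+5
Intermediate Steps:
V(a) = 1/(2*a)
y = 9/2 (y = 4 - 1/(2*(-1)) = 4 - (-1)/2 = 4 - 1*(-½) = 4 + ½ = 9/2 ≈ 4.5000)
x(b) = 5/2 (x(b) = -2 + 9/2 = 5/2)
u(W) = -12
w = 229816 (w = 63150 + 166666 = 229816)
u(x(21))/339589 + w = -12/339589 + 229816 = 78042985612/339589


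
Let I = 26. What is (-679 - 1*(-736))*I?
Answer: 1482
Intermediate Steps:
(-679 - 1*(-736))*I = (-679 - 1*(-736))*26 = (-679 + 736)*26 = 57*26 = 1482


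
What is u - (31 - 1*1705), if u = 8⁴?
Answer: 5770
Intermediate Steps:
u = 4096
u - (31 - 1*1705) = 4096 - (31 - 1*1705) = 4096 - (31 - 1705) = 4096 - 1*(-1674) = 4096 + 1674 = 5770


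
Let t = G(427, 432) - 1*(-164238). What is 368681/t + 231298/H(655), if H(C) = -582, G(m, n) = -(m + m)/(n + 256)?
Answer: -6496966573981/16440756495 ≈ -395.17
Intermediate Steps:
G(m, n) = -2*m/(256 + n)
t = 56497445/344 (t = -2*427/(256 + 432) - 1*(-164238) = -2*427/688 + 164238 = -2*427*1/688 + 164238 = -427/344 + 164238 = 56497445/344 ≈ 1.6424e+5)
368681/t + 231298/H(655) = 368681/(56497445/344) + 231298/(-582) = 368681*(344/56497445) + 231298*(-1/582) = 126826264/56497445 - 115649/291 = -6496966573981/16440756495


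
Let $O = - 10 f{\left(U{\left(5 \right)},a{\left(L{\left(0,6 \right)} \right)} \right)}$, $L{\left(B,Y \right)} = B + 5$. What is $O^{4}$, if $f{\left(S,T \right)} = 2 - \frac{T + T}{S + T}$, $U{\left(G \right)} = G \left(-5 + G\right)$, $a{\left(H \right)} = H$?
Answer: $0$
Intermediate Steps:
$L{\left(B,Y \right)} = 5 + B$
$f{\left(S,T \right)} = 2 - \frac{2 T}{S + T}$
$O = 0$ ($O = - 10 \frac{2 \cdot 5 \left(-5 + 5\right)}{5 \left(-5 + 5\right) + \left(5 + 0\right)} = - 10 \frac{2 \cdot 5 \cdot 0}{5 \cdot 0 + 5} = - 10 \cdot 2 \cdot 0 \frac{1}{0 + 5} = - 10 \cdot 2 \cdot 0 \cdot \frac{1}{5} = \left(-10\right) 0 = 0$)
$O^{4} = 0^{4} = 0$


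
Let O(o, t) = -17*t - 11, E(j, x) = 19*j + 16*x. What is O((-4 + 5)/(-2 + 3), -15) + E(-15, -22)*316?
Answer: -201048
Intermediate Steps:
E(j, x) = 16*x + 19*j
O(o, t) = -11 - 17*t
O((-4 + 5)/(-2 + 3), -15) + E(-15, -22)*316 = (-11 - 17*(-15)) + (16*(-22) + 19*(-15))*316 = (-11 + 255) + (-352 - 285)*316 = 244 - 637*316 = 244 - 201292 = -201048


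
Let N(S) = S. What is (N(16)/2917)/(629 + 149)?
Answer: 8/1134713 ≈ 7.0502e-6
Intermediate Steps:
(N(16)/2917)/(629 + 149) = (16/2917)/(629 + 149) = (16*(1/2917))/778 = (16/2917)*(1/778) = 8/1134713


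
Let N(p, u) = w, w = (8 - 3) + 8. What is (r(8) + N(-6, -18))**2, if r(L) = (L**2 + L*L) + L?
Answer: 22201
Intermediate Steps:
r(L) = L + 2*L**2 (r(L) = (L**2 + L**2) + L = 2*L**2 + L = L + 2*L**2)
w = 13 (w = 5 + 8 = 13)
N(p, u) = 13
(r(8) + N(-6, -18))**2 = (8*(1 + 2*8) + 13)**2 = (8*(1 + 16) + 13)**2 = (8*17 + 13)**2 = (136 + 13)**2 = 149**2 = 22201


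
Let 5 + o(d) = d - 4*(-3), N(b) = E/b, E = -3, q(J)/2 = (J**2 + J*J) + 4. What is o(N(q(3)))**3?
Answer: 28372625/85184 ≈ 333.07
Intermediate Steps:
q(J) = 8 + 4*J**2 (q(J) = 2*((J**2 + J*J) + 4) = 2*((J**2 + J**2) + 4) = 2*(2*J**2 + 4) = 2*(4 + 2*J**2) = 8 + 4*J**2)
N(b) = -3/b
o(d) = 7 + d (o(d) = -5 + (d - 4*(-3)) = -5 + (d + 12) = -5 + (12 + d) = 7 + d)
o(N(q(3)))**3 = (7 - 3/(8 + 4*3**2))**3 = (7 - 3/(8 + 4*9))**3 = (7 - 3/(8 + 36))**3 = (7 - 3/44)**3 = (305/44)**3 = 28372625/85184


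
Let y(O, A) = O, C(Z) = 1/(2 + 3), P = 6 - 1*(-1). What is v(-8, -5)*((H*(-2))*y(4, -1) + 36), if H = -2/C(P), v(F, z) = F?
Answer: -928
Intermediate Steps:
P = 7 (P = 6 + 1 = 7)
C(Z) = ⅕ (C(Z) = 1/5 = ⅕)
H = -10 (H = -2/⅕ = -2*5 = -10)
v(-8, -5)*((H*(-2))*y(4, -1) + 36) = -8*(-10*(-2)*4 + 36) = -8*(20*4 + 36) = -8*(80 + 36) = -8*116 = -928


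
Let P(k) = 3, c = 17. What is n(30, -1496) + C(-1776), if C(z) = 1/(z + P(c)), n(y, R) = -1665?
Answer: -2952046/1773 ≈ -1665.0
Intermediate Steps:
C(z) = 1/(3 + z) (C(z) = 1/(z + 3) = 1/(3 + z))
n(30, -1496) + C(-1776) = -1665 + 1/(3 - 1776) = -1665 + 1/(-1773) = -1665 - 1/1773 = -2952046/1773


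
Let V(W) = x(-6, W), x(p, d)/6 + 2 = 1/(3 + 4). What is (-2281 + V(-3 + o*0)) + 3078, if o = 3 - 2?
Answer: 5501/7 ≈ 785.86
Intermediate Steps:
o = 1
x(p, d) = -78/7 (x(p, d) = -12 + 6/(3 + 4) = -12 + 6/7 = -78/7)
V(W) = -78/7
(-2281 + V(-3 + o*0)) + 3078 = (-2281 - 78/7) + 3078 = -16045/7 + 3078 = 5501/7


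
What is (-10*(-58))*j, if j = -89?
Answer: -51620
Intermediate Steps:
(-10*(-58))*j = -10*(-58)*(-89) = 580*(-89) = -51620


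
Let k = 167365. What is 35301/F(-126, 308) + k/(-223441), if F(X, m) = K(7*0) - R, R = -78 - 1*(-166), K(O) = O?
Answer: -7902418861/19662808 ≈ -401.90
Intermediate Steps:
R = 88 (R = -78 + 166 = 88)
F(X, m) = -88 (F(X, m) = 7*0 - 1*88 = 0 - 88 = -88)
35301/F(-126, 308) + k/(-223441) = 35301/(-88) + 167365/(-223441) = 35301*(-1/88) + 167365*(-1/223441) = -35301/88 - 167365/223441 = -7902418861/19662808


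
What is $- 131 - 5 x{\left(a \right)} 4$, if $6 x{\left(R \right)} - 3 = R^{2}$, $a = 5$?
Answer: $\frac{36680}{3} \approx 12227.0$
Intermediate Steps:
$x{\left(R \right)} = \frac{1}{2} + \frac{R^{2}}{6}$
$- 131 - 5 x{\left(a \right)} 4 = - 131 - 5 \left(\frac{1}{2} + \frac{5^{2}}{6}\right) 4 = - 131 - 5 \left(\frac{1}{2} + \frac{1}{6} \cdot 25\right) 4 = - 131 - 5 \left(\frac{1}{2} + \frac{25}{6}\right) 4 = - 131 \left(-5\right) \frac{14}{3} \cdot 4 = - 131 \left(\left(- \frac{70}{3}\right) 4\right) = \left(-131\right) \left(- \frac{280}{3}\right) = \frac{36680}{3}$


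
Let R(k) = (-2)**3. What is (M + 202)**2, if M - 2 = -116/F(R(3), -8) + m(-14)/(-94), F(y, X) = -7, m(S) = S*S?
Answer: 5167021924/108241 ≈ 47736.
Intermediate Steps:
m(S) = S**2
R(k) = -8
M = 5424/329 (M = 2 + (-116/(-7) + (-14)**2/(-94)) = 2 + (-116*(-1/7) + 196*(-1/94)) = 2 + (116/7 - 98/47) = 2 + 4766/329 = 5424/329 ≈ 16.486)
(M + 202)**2 = (5424/329 + 202)**2 = (71882/329)**2 = 5167021924/108241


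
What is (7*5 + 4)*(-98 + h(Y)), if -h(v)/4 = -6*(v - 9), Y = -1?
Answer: -13182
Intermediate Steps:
h(v) = -216 + 24*v (h(v) = -(-24)*(v - 9) = -(-24)*(-9 + v) = -4*(54 - 6*v) = -216 + 24*v)
(7*5 + 4)*(-98 + h(Y)) = (7*5 + 4)*(-98 + (-216 + 24*(-1))) = (35 + 4)*(-98 + (-216 - 24)) = 39*(-98 - 240) = 39*(-338) = -13182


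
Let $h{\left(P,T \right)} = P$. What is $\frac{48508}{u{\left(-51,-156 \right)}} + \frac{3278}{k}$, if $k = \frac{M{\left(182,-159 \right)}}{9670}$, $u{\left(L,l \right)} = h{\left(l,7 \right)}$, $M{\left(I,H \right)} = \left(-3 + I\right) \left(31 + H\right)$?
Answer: $- \frac{378521491}{223392} \approx -1694.4$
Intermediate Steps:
$u{\left(L,l \right)} = l$
$k = - \frac{11456}{4835}$ ($k = \frac{-93 - -477 + 31 \cdot 182 - 28938}{9670} = \left(-93 + 477 + 5642 - 28938\right) \frac{1}{9670} = \left(-22912\right) \frac{1}{9670} = - \frac{11456}{4835} \approx -2.3694$)
$\frac{48508}{u{\left(-51,-156 \right)}} + \frac{3278}{k} = \frac{48508}{-156} + \frac{3278}{- \frac{11456}{4835}} = 48508 \left(- \frac{1}{156}\right) + 3278 \left(- \frac{4835}{11456}\right) = - \frac{12127}{39} - \frac{7924565}{5728} = - \frac{378521491}{223392}$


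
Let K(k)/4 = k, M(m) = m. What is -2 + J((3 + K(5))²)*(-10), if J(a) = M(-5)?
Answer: 48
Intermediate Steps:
K(k) = 4*k
J(a) = -5
-2 + J((3 + K(5))²)*(-10) = -2 - 5*(-10) = -2 + 50 = 48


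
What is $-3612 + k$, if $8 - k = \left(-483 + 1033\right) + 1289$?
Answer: $-5443$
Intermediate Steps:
$k = -1831$ ($k = 8 - \left(\left(-483 + 1033\right) + 1289\right) = 8 - \left(550 + 1289\right) = 8 - 1839 = -1831$)
$-3612 + k = -3612 - 1831 = -5443$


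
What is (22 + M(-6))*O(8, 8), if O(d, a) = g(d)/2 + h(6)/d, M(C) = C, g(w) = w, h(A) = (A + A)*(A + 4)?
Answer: 304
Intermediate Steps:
h(A) = 2*A*(4 + A) (h(A) = (2*A)*(4 + A) = 2*A*(4 + A))
O(d, a) = d/2 + 120/d (O(d, a) = d/2 + (2*6*(4 + 6))/d = d*(½) + (2*6*10)/d = d/2 + 120/d)
(22 + M(-6))*O(8, 8) = (22 - 6)*((½)*8 + 120/8) = 16*(4 + 120*(⅛)) = 16*(4 + 15) = 16*19 = 304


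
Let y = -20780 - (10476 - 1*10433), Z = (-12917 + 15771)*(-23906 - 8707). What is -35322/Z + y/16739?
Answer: -46132418314/37095816809 ≈ -1.2436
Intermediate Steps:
Z = -93077502 (Z = 2854*(-32613) = -93077502)
y = -20823 (y = -20780 - (10476 - 10433) = -20780 - 1*43 = -20780 - 43 = -20823)
-35322/Z + y/16739 = -35322/(-93077502) - 20823/16739 = -35322*(-1/93077502) - 20823*1/16739 = 841/2216131 - 20823/16739 = -46132418314/37095816809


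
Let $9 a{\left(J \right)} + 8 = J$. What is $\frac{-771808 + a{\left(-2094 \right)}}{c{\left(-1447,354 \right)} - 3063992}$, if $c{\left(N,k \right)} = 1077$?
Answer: $\frac{6948374}{27566235} \approx 0.25206$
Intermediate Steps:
$a{\left(J \right)} = - \frac{8}{9} + \frac{J}{9}$
$\frac{-771808 + a{\left(-2094 \right)}}{c{\left(-1447,354 \right)} - 3063992} = \frac{-771808 + \left(- \frac{8}{9} + \frac{1}{9} \left(-2094\right)\right)}{1077 - 3063992} = \frac{-771808 - \frac{2102}{9}}{-3062915} = \left(-771808 - \frac{2102}{9}\right) \left(- \frac{1}{3062915}\right) = \left(- \frac{6948374}{9}\right) \left(- \frac{1}{3062915}\right) = \frac{6948374}{27566235}$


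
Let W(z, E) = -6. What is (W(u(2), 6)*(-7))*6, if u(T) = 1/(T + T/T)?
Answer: 252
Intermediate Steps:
u(T) = 1/(1 + T) (u(T) = 1/(T + 1) = 1/(1 + T))
(W(u(2), 6)*(-7))*6 = -6*(-7)*6 = 42*6 = 252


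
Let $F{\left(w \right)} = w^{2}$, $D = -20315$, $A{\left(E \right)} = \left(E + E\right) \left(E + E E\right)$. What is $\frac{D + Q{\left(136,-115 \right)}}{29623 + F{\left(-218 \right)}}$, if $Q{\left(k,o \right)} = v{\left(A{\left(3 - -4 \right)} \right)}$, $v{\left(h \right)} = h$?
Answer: $- \frac{19531}{77147} \approx -0.25317$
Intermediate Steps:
$A{\left(E \right)} = 2 E \left(E + E^{2}\right)$
$Q{\left(k,o \right)} = 784$ ($Q{\left(k,o \right)} = 2 \left(3 - -4\right)^{2} \left(1 + \left(3 - -4\right)\right) = 2 \left(3 + 4\right)^{2} \left(1 + \left(3 + 4\right)\right) = 2 \cdot 7^{2} \left(1 + 7\right) = 2 \cdot 49 \cdot 8 = 784$)
$\frac{D + Q{\left(136,-115 \right)}}{29623 + F{\left(-218 \right)}} = \frac{-20315 + 784}{29623 + \left(-218\right)^{2}} = - \frac{19531}{29623 + 47524} = - \frac{19531}{77147}$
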